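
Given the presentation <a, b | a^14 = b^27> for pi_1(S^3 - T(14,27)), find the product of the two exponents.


The relation is a^14 = b^27.
Product of exponents = 14 * 27
= 378

378


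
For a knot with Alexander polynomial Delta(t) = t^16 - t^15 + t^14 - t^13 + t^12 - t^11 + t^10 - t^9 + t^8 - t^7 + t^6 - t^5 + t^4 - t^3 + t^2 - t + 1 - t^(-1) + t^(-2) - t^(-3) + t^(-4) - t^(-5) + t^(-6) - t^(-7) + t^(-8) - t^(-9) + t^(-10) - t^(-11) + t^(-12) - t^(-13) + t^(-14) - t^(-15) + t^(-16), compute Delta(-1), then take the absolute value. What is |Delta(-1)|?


Step 1: The polynomial has 33 terms with alternating signs, exponents from 16 down to -16.
Step 2: Substitute t = -1. The i-th term has coefficient (-1)^i and exponent (m-i),
  so its value is (-1)^i * (-1)^(m-i) = (-1)^m = 1 for every i.
Step 3: All 33 terms equal 1, so Delta(-1) = 33 * (1) = 33
Step 4: |Delta(-1)| = 33

33


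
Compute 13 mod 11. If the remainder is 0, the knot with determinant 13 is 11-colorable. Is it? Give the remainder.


Step 1: A knot is p-colorable if and only if p divides its determinant.
Step 2: Compute 13 mod 11.
13 = 1 * 11 + 2
Step 3: 13 mod 11 = 2
Step 4: The knot is 11-colorable: no

2


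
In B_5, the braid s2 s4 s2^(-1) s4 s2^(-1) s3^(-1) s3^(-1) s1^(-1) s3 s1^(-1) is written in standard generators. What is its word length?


The word length counts the number of generators (including inverses).
Listing each generator: s2, s4, s2^(-1), s4, s2^(-1), s3^(-1), s3^(-1), s1^(-1), s3, s1^(-1)
There are 10 generators in this braid word.

10


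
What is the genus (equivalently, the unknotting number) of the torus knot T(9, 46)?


For a torus knot T(p,q), both the unknotting number and genus equal (p-1)(q-1)/2.
= (9-1)(46-1)/2
= 8*45/2
= 360/2 = 180

180


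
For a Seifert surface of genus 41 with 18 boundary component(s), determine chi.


chi = 2 - 2g - b
= 2 - 2*41 - 18
= 2 - 82 - 18 = -98

-98


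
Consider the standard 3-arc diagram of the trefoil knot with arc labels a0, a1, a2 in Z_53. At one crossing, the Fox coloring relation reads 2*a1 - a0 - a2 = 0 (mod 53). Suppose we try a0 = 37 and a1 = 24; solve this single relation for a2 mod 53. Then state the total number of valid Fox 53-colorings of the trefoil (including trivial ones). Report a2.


Step 1: Apply the given crossing relation 2*a1 - a0 - a2 = 0 (mod 53).
  a2 = 2*a1 - a0 mod 53
  a2 = 2*24 - 37 mod 53
  a2 = 48 - 37 mod 53
  a2 = 11 mod 53 = 11
Step 2: The trefoil has determinant 3.
  Number of Fox p-colorings (p prime) is p^2 if p = 3, else p.
  Since 53 does not divide 3, only trivial (constant) colorings exist.
  (So the trial a0 = 37, a1 = 24 with a0 != a1 does NOT extend to a valid coloring of the whole trefoil: the other two crossing relations require 3*(a1 - a0) = 0 (mod 53), which fails.)
  Total colorings = 53
Step 3: a2 = 11, total Fox 53-colorings = 53

11


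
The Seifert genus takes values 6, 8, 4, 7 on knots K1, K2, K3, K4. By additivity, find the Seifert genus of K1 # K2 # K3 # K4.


The Seifert genus is additive under connected sum.
Seifert genus(K1 # K2 # K3 # K4) = (6) + (8) + (4) + (7)
= 25

25


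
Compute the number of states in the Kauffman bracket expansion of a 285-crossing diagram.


Each crossing contributes 2 choices (A-smoothing or B-smoothing).
Total states = 2^285 = 62165404551223330269422781018352605012557018849668464680057997111644937126566671941632

62165404551223330269422781018352605012557018849668464680057997111644937126566671941632


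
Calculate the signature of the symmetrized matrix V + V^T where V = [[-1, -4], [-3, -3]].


Step 1: V + V^T = [[-2, -7], [-7, -6]]
Step 2: trace = -8, det = -37
Step 3: Discriminant = (-8)^2 - 4*(-37) = 212
Step 4: Eigenvalues: 3.28011, -11.2801
Step 5: Signature = (# positive eigenvalues) - (# negative eigenvalues) = 0

0


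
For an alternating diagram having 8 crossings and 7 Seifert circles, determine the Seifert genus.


For alternating knots, g = (c - s + 1)/2.
= (8 - 7 + 1)/2
= 2/2 = 1

1


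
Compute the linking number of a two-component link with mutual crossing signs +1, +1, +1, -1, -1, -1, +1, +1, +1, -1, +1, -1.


Step 1: Count positive crossings: 7
Step 2: Count negative crossings: 5
Step 3: Sum of signs = 7 - 5 = 2
Step 4: Linking number = sum/2 = 2/2 = 1

1


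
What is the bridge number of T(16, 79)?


The bridge number of T(p,q) is min(p,q).
min(16, 79) = 16

16


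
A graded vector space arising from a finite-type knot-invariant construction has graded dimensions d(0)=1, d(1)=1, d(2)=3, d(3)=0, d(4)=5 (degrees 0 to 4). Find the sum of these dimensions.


Total dimension = d(0) + d(1) + ... + d(4)
= 1 + 1 + 3 + 0 + 5
= 10

10


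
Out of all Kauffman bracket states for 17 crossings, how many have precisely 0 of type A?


We choose which 0 of 17 crossings get A-smoothings.
C(17, 0) = 17! / (0! * 17!)
= 1

1


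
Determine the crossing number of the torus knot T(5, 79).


For a torus knot T(p, q) with gcd(p,q)=1,
the crossing number is min(p*(q-1), q*(p-1)).
p*(q-1) = 5*78 = 390
q*(p-1) = 79*4 = 316
min(390, 316) = 316

316


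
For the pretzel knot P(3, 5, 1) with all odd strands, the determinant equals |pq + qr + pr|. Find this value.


Step 1: Compute pq + qr + pr.
pq = 3*5 = 15
qr = 5*1 = 5
pr = 3*1 = 3
pq + qr + pr = 15 + 5 + 3 = 23
Step 2: Take absolute value.
det(P(3,5,1)) = |23| = 23

23


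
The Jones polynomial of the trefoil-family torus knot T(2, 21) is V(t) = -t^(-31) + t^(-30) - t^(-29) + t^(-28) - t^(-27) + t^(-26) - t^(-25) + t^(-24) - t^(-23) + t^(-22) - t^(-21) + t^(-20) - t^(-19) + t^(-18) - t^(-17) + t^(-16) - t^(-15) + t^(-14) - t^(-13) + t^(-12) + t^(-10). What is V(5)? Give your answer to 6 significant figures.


Substituting t = 5 into V(t) = -t^(-31) + t^(-30) - t^(-29) + t^(-28) - t^(-27) + t^(-26) - t^(-25) + t^(-24) - t^(-23) + t^(-22) - t^(-21) + t^(-20) - t^(-19) + t^(-18) - t^(-17) + t^(-16) - t^(-15) + t^(-14) - t^(-13) + t^(-12) + t^(-10):
  (-)t^(-31) = -2.14748e-22
  (+)t^(-30) = 1.07374e-21
  (-)t^(-29) = -5.36871e-21
  (+)t^(-28) = 2.68435e-20
  (-)t^(-27) = -1.34218e-19
  (+)t^(-26) = 6.71089e-19
  (-)t^(-25) = -3.35544e-18
  (+)t^(-24) = 1.67772e-17
  (-)t^(-23) = -8.38861e-17
  (+)t^(-22) = 4.1943e-16
  (-)t^(-21) = -2.09715e-15
  (+)t^(-20) = 1.04858e-14
  (-)t^(-19) = -5.24288e-14
  (+)t^(-18) = 2.62144e-13
  (-)t^(-17) = -1.31072e-12
  (+)t^(-16) = 6.5536e-12
  (-)t^(-15) = -3.2768e-11
  (+)t^(-14) = 1.6384e-10
  (-)t^(-13) = -8.192e-10
  (+)t^(-12) = 4.096e-09
  (+)t^(-10) = 1.024e-07
Sum = (-2.14748e-22) + (1.07374e-21) + (-5.36871e-21) + (2.68435e-20) + (-1.34218e-19) + (6.71089e-19) + (-3.35544e-18) + (1.67772e-17) + (-8.38861e-17) + (4.1943e-16) + (-2.09715e-15) + (1.04858e-14) + (-5.24288e-14) + (2.62144e-13) + (-1.31072e-12) + (6.5536e-12) + (-3.2768e-11) + (1.6384e-10) + (-8.192e-10) + (4.096e-09) + (1.024e-07)
= 1.058133333e-07
Rounded to 6 significant figures: 1.05813e-07

1.05813e-07


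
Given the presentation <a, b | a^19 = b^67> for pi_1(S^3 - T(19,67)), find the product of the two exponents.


The relation is a^19 = b^67.
Product of exponents = 19 * 67
= 1273

1273


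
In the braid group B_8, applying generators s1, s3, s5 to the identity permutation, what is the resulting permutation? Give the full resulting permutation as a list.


Starting with identity [1, 2, 3, 4, 5, 6, 7, 8].
Apply generators in sequence:
  After s1: [2, 1, 3, 4, 5, 6, 7, 8]
  After s3: [2, 1, 4, 3, 5, 6, 7, 8]
  After s5: [2, 1, 4, 3, 6, 5, 7, 8]
Final permutation: [2, 1, 4, 3, 6, 5, 7, 8]

[2, 1, 4, 3, 6, 5, 7, 8]


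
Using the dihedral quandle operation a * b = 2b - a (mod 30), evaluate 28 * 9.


28 * 9 = 2*9 - 28 mod 30
= 18 - 28 mod 30
= -10 mod 30 = 20

20


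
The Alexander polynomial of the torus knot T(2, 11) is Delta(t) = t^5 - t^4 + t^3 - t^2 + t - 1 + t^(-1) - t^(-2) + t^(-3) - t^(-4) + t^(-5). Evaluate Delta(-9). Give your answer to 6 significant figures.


Substituting t = -9 into Delta(t) = t^5 - t^4 + t^3 - t^2 + t - 1 + t^(-1) - t^(-2) + t^(-3) - t^(-4) + t^(-5):
Term values: (-59049) + (-6561) + (-729) + (-81) + (-9) + (-1) + (-0.111111) + (-0.0123457) + (-0.00137174) + (-0.000152416) + (-1.69351e-05)
Sum = -66430.125
Rounded to 6 significant figures: -66430.1

-66430.1


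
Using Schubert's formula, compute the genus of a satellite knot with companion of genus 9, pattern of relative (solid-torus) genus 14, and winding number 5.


Schubert: g(satellite) = g_rel(pattern) + |winding| * g(companion),
where g_rel(pattern) is the genus of the pattern relative to the solid torus.
= 14 + 5 * 9
= 14 + 45 = 59

59


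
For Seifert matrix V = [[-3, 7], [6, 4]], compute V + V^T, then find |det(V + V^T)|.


Step 1: Form V + V^T where V = [[-3, 7], [6, 4]]
  V^T = [[-3, 6], [7, 4]]
  V + V^T = [[-6, 13], [13, 8]]
Step 2: det(V + V^T) = (-6)*8 - 13*13
  = -48 - 169 = -217
Step 3: Knot determinant = |det(V + V^T)| = |-217| = 217

217


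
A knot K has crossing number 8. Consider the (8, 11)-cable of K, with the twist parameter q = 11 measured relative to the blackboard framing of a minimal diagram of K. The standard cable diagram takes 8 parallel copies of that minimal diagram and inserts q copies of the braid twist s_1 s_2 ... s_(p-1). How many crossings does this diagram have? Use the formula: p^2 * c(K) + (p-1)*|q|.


Step 1: Each of the c(K) crossings of the companion diagram becomes p*p = p^2 crossings among the p parallel strands, and each of the |q| twists s_1 s_2 ... s_(p-1) adds (p-1) crossings.
  Crossings = p^2 * c(K) + (p-1)*|q|
Step 2: = 8^2 * 8 + (8-1)*11
Step 3: = 64*8 + 7*11
Step 4: = 512 + 77 = 589

589


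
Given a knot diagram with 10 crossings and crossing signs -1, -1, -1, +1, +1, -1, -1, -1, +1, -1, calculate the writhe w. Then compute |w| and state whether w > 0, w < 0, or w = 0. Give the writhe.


Step 1: Count positive crossings (+1).
Positive crossings: 3
Step 2: Count negative crossings (-1).
Negative crossings: 7
Step 3: Writhe = (positive) - (negative)
w = 3 - 7 = -4
Step 4: |w| = 4, and w is negative

-4


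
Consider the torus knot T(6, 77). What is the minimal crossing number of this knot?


For a torus knot T(p, q) with gcd(p,q)=1,
the crossing number is min(p*(q-1), q*(p-1)).
p*(q-1) = 6*76 = 456
q*(p-1) = 77*5 = 385
min(456, 385) = 385

385


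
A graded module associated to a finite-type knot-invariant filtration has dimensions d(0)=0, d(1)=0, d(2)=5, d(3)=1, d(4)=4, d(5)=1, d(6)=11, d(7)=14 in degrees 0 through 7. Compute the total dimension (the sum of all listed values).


Total dimension = d(0) + d(1) + ... + d(7)
= 0 + 0 + 5 + 1 + 4 + 1 + 11 + 14
= 36

36


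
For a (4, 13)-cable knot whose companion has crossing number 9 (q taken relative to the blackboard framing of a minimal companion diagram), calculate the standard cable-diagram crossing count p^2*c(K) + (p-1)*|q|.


Step 1: Each of the c(K) crossings of the companion diagram becomes p*p = p^2 crossings among the p parallel strands, and each of the |q| twists s_1 s_2 ... s_(p-1) adds (p-1) crossings.
  Crossings = p^2 * c(K) + (p-1)*|q|
Step 2: = 4^2 * 9 + (4-1)*13
Step 3: = 16*9 + 3*13
Step 4: = 144 + 39 = 183

183


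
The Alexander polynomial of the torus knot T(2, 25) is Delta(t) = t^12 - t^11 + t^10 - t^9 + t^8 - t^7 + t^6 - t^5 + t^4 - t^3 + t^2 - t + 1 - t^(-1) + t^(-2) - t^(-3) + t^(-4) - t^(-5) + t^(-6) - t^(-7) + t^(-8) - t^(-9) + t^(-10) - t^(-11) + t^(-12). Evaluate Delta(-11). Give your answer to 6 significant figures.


Substituting t = -11 into Delta(t) = t^12 - t^11 + t^10 - t^9 + t^8 - t^7 + t^6 - t^5 + t^4 - t^3 + t^2 - t + 1 - t^(-1) + t^(-2) - t^(-3) + t^(-4) - t^(-5) + t^(-6) - t^(-7) + t^(-8) - t^(-9) + t^(-10) - t^(-11) + t^(-12):
Term values: (3138428376721) + (285311670611) + (25937424601) + (2357947691) + (214358881) + (19487171) + (1771561) + (161051) + (14641) + (1331) + (121) + (11) + (1) + (0.0909091) + (0.00826446) + (0.000751315) + (6.83013e-05) + (6.20921e-06) + (5.64474e-07) + (5.13158e-08) + (4.66507e-09) + (4.24098e-10) + (3.85543e-11) + (3.50494e-12) + (3.18631e-13)
Sum = 3.452271214e+12
Rounded to 6 significant figures: 3.45227e+12

3.45227e+12


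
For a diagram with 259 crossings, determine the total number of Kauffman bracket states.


Each crossing contributes 2 choices (A-smoothing or B-smoothing).
Total states = 2^259 = 926336713898529563388567880069503262826159877325124512315660672063305037119488

926336713898529563388567880069503262826159877325124512315660672063305037119488


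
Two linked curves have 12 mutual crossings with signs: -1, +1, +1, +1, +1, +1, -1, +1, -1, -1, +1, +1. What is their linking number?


Step 1: Count positive crossings: 8
Step 2: Count negative crossings: 4
Step 3: Sum of signs = 8 - 4 = 4
Step 4: Linking number = sum/2 = 4/2 = 2

2


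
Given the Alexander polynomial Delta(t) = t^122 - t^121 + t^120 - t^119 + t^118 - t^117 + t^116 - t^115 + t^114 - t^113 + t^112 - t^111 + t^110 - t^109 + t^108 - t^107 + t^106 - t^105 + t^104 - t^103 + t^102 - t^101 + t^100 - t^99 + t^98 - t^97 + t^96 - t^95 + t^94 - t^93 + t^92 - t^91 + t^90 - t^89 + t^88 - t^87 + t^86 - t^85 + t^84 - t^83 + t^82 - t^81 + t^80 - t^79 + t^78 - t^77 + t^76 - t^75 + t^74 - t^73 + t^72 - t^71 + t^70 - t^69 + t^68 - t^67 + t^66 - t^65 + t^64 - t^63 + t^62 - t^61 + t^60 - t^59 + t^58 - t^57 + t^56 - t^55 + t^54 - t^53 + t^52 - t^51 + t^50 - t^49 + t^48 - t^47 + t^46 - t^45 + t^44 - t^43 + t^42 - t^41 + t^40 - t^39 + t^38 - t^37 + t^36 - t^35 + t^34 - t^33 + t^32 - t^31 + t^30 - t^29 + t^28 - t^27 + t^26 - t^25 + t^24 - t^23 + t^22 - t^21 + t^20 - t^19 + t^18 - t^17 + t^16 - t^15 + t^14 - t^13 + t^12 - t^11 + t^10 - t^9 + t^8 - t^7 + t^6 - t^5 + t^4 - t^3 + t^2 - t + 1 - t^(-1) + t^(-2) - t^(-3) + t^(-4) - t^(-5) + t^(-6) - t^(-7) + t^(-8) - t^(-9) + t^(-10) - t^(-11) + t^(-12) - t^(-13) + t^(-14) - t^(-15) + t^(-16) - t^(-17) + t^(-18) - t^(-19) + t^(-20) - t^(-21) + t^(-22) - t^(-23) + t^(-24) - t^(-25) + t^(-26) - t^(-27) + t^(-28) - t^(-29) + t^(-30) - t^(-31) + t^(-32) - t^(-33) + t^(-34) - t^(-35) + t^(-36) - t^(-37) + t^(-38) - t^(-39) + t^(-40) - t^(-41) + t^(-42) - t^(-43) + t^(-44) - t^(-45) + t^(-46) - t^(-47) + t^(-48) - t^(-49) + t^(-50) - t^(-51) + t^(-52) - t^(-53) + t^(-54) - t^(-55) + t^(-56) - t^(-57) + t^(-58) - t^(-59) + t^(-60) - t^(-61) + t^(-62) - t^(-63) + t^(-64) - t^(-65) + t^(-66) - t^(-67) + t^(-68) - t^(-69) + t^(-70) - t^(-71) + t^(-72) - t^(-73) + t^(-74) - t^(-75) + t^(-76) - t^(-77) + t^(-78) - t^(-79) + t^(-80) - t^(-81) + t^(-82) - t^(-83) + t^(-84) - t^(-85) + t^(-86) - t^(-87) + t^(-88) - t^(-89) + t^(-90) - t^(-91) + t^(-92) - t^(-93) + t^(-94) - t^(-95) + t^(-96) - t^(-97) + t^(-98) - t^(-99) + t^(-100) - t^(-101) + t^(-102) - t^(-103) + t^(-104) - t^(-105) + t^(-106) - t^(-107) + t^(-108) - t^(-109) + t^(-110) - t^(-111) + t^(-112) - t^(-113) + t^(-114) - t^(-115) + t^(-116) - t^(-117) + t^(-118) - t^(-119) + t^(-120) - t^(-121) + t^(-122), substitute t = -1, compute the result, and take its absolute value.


Step 1: The polynomial has 245 terms with alternating signs, exponents from 122 down to -122.
Step 2: Substitute t = -1. The i-th term has coefficient (-1)^i and exponent (m-i),
  so its value is (-1)^i * (-1)^(m-i) = (-1)^m = 1 for every i.
Step 3: All 245 terms equal 1, so Delta(-1) = 245 * (1) = 245
Step 4: |Delta(-1)| = 245

245


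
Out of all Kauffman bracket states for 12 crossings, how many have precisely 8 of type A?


We choose which 8 of 12 crossings get A-smoothings.
C(12, 8) = 12! / (8! * 4!)
= 495

495


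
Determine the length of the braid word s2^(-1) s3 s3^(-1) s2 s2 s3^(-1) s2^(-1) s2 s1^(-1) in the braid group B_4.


The word length counts the number of generators (including inverses).
Listing each generator: s2^(-1), s3, s3^(-1), s2, s2, s3^(-1), s2^(-1), s2, s1^(-1)
There are 9 generators in this braid word.

9


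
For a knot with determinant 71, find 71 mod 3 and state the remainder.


Step 1: A knot is p-colorable if and only if p divides its determinant.
Step 2: Compute 71 mod 3.
71 = 23 * 3 + 2
Step 3: 71 mod 3 = 2
Step 4: The knot is 3-colorable: no

2


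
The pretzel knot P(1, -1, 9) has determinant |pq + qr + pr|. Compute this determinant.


Step 1: Compute pq + qr + pr.
pq = 1*(-1) = -1
qr = (-1)*9 = -9
pr = 1*9 = 9
pq + qr + pr = -1 + (-9) + 9 = -1
Step 2: Take absolute value.
det(P(1,-1,9)) = |-1| = 1

1


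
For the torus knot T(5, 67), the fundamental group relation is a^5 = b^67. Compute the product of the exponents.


The relation is a^5 = b^67.
Product of exponents = 5 * 67
= 335

335


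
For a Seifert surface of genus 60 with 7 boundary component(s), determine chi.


chi = 2 - 2g - b
= 2 - 2*60 - 7
= 2 - 120 - 7 = -125

-125


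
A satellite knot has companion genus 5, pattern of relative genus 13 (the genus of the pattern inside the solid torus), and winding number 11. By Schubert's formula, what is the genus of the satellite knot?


Schubert: g(satellite) = g_rel(pattern) + |winding| * g(companion),
where g_rel(pattern) is the genus of the pattern relative to the solid torus.
= 13 + 11 * 5
= 13 + 55 = 68

68


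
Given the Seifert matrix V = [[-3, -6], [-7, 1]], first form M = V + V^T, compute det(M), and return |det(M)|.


Step 1: Form V + V^T where V = [[-3, -6], [-7, 1]]
  V^T = [[-3, -7], [-6, 1]]
  V + V^T = [[-6, -13], [-13, 2]]
Step 2: det(V + V^T) = (-6)*2 - (-13)*(-13)
  = -12 - 169 = -181
Step 3: Knot determinant = |det(V + V^T)| = |-181| = 181

181


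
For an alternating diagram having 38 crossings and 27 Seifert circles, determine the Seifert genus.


For alternating knots, g = (c - s + 1)/2.
= (38 - 27 + 1)/2
= 12/2 = 6

6


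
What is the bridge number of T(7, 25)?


The bridge number of T(p,q) is min(p,q).
min(7, 25) = 7

7


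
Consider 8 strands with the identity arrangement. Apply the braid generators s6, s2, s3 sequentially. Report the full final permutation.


Starting with identity [1, 2, 3, 4, 5, 6, 7, 8].
Apply generators in sequence:
  After s6: [1, 2, 3, 4, 5, 7, 6, 8]
  After s2: [1, 3, 2, 4, 5, 7, 6, 8]
  After s3: [1, 3, 4, 2, 5, 7, 6, 8]
Final permutation: [1, 3, 4, 2, 5, 7, 6, 8]

[1, 3, 4, 2, 5, 7, 6, 8]


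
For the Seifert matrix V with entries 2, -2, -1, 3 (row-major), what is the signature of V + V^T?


Step 1: V + V^T = [[4, -3], [-3, 6]]
Step 2: trace = 10, det = 15
Step 3: Discriminant = 10^2 - 4*15 = 40
Step 4: Eigenvalues: 8.16228, 1.83772
Step 5: Signature = (# positive eigenvalues) - (# negative eigenvalues) = 2

2


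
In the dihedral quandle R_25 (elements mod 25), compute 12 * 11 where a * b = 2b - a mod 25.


12 * 11 = 2*11 - 12 mod 25
= 22 - 12 mod 25
= 10 mod 25 = 10

10


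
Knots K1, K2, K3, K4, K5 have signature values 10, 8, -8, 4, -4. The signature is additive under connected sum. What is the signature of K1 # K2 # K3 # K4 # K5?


The signature is additive under connected sum.
signature(K1 # K2 # K3 # K4 # K5) = (10) + (8) + (-8) + (4) + (-4)
= 10

10


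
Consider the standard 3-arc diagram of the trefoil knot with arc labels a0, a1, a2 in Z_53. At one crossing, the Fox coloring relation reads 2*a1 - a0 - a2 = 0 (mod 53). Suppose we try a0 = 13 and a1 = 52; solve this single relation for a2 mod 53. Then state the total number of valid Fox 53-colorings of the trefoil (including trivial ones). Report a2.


Step 1: Apply the given crossing relation 2*a1 - a0 - a2 = 0 (mod 53).
  a2 = 2*a1 - a0 mod 53
  a2 = 2*52 - 13 mod 53
  a2 = 104 - 13 mod 53
  a2 = 91 mod 53 = 38
Step 2: The trefoil has determinant 3.
  Number of Fox p-colorings (p prime) is p^2 if p = 3, else p.
  Since 53 does not divide 3, only trivial (constant) colorings exist.
  (So the trial a0 = 13, a1 = 52 with a0 != a1 does NOT extend to a valid coloring of the whole trefoil: the other two crossing relations require 3*(a1 - a0) = 0 (mod 53), which fails.)
  Total colorings = 53
Step 3: a2 = 38, total Fox 53-colorings = 53

38


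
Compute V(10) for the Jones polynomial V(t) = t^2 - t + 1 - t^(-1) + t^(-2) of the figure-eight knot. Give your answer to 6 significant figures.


Substituting t = 10 into V(t) = t^2 - t + 1 - t^(-1) + t^(-2):
  (+)t^(2) = 100
  (-)t^(1) = -10
  (+)t^(0) = 1
  (-)t^(-1) = -0.1
  (+)t^(-2) = 0.01
Sum = (100) + (-10) + (1) + (-0.1) + (0.01)
= 90.91
Rounded to 6 significant figures: 90.91

90.91


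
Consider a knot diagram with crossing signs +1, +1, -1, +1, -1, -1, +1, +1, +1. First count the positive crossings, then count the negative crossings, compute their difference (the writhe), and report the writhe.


Step 1: Count positive crossings (+1).
Positive crossings: 6
Step 2: Count negative crossings (-1).
Negative crossings: 3
Step 3: Writhe = (positive) - (negative)
w = 6 - 3 = 3
Step 4: |w| = 3, and w is positive

3


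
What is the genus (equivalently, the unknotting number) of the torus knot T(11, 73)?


For a torus knot T(p,q), both the unknotting number and genus equal (p-1)(q-1)/2.
= (11-1)(73-1)/2
= 10*72/2
= 720/2 = 360

360


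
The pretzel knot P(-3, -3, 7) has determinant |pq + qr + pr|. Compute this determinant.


Step 1: Compute pq + qr + pr.
pq = (-3)*(-3) = 9
qr = (-3)*7 = -21
pr = (-3)*7 = -21
pq + qr + pr = 9 + (-21) + (-21) = -33
Step 2: Take absolute value.
det(P(-3,-3,7)) = |-33| = 33

33


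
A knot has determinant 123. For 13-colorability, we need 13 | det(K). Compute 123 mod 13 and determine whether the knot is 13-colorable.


Step 1: A knot is p-colorable if and only if p divides its determinant.
Step 2: Compute 123 mod 13.
123 = 9 * 13 + 6
Step 3: 123 mod 13 = 6
Step 4: The knot is 13-colorable: no

6


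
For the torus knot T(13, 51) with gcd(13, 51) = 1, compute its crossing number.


For a torus knot T(p, q) with gcd(p,q)=1,
the crossing number is min(p*(q-1), q*(p-1)).
p*(q-1) = 13*50 = 650
q*(p-1) = 51*12 = 612
min(650, 612) = 612

612


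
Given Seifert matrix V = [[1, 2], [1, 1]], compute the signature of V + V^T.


Step 1: V + V^T = [[2, 3], [3, 2]]
Step 2: trace = 4, det = -5
Step 3: Discriminant = 4^2 - 4*(-5) = 36
Step 4: Eigenvalues: 5, -1
Step 5: Signature = (# positive eigenvalues) - (# negative eigenvalues) = 0

0


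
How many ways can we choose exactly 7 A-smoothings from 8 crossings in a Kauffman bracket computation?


We choose which 7 of 8 crossings get A-smoothings.
C(8, 7) = 8! / (7! * 1!)
= 8

8


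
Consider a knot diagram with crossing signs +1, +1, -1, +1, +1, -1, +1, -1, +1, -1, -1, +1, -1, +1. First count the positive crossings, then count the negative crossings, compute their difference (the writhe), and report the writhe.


Step 1: Count positive crossings (+1).
Positive crossings: 8
Step 2: Count negative crossings (-1).
Negative crossings: 6
Step 3: Writhe = (positive) - (negative)
w = 8 - 6 = 2
Step 4: |w| = 2, and w is positive

2


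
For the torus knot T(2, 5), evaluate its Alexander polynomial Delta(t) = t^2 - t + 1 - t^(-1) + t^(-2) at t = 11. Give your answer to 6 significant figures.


Substituting t = 11 into Delta(t) = t^2 - t + 1 - t^(-1) + t^(-2):
Term values: (121) + (-11) + (1) + (-0.0909091) + (0.00826446)
Sum = 110.9173554
Rounded to 6 significant figures: 110.917

110.917


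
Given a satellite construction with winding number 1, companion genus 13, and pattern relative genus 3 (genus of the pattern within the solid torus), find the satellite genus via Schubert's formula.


Schubert: g(satellite) = g_rel(pattern) + |winding| * g(companion),
where g_rel(pattern) is the genus of the pattern relative to the solid torus.
= 3 + 1 * 13
= 3 + 13 = 16

16


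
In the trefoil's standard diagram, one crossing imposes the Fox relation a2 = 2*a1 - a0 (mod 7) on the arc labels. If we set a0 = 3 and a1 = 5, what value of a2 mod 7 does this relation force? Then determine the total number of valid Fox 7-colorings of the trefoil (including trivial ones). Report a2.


Step 1: Apply the given crossing relation 2*a1 - a0 - a2 = 0 (mod 7).
  a2 = 2*a1 - a0 mod 7
  a2 = 2*5 - 3 mod 7
  a2 = 10 - 3 mod 7
  a2 = 7 mod 7 = 0
Step 2: The trefoil has determinant 3.
  Number of Fox p-colorings (p prime) is p^2 if p = 3, else p.
  Since 7 does not divide 3, only trivial (constant) colorings exist.
  (So the trial a0 = 3, a1 = 5 with a0 != a1 does NOT extend to a valid coloring of the whole trefoil: the other two crossing relations require 3*(a1 - a0) = 0 (mod 7), which fails.)
  Total colorings = 7
Step 3: a2 = 0, total Fox 7-colorings = 7

0


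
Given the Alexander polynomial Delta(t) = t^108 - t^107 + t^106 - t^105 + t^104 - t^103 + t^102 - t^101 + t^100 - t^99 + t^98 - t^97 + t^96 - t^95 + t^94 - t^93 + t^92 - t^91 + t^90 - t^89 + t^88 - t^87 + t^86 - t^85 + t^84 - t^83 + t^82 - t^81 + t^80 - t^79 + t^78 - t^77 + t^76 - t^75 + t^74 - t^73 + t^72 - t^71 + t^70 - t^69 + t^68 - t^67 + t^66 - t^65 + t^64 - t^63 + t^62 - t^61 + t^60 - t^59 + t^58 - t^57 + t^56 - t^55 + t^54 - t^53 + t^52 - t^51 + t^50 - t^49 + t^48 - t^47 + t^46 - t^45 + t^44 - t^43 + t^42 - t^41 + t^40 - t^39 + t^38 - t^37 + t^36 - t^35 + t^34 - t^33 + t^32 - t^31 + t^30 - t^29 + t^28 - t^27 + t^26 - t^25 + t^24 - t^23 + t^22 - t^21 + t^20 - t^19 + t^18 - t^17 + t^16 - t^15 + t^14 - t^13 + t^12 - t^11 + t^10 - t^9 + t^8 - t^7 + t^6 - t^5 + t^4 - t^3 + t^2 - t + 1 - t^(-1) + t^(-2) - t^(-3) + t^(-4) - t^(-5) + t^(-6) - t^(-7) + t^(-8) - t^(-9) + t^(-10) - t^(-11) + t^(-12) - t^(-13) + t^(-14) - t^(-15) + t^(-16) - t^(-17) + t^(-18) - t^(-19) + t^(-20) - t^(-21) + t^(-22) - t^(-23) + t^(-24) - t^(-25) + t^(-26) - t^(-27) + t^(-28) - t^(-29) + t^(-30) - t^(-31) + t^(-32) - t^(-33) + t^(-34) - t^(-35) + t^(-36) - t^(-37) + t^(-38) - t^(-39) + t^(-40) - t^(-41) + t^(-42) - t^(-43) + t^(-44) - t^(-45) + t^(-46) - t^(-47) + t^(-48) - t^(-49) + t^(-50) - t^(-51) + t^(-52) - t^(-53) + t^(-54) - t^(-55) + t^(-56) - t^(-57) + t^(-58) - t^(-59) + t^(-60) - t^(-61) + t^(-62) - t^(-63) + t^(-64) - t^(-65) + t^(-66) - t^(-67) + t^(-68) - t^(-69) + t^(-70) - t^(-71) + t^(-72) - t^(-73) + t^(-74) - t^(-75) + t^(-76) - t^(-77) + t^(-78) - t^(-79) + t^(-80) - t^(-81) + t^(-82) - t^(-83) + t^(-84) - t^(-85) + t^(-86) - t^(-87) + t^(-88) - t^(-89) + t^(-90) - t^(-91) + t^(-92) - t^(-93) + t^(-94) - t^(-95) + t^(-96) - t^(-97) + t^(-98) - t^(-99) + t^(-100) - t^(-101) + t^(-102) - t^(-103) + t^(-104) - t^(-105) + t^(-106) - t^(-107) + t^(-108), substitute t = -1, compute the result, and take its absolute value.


Step 1: The polynomial has 217 terms with alternating signs, exponents from 108 down to -108.
Step 2: Substitute t = -1. The i-th term has coefficient (-1)^i and exponent (m-i),
  so its value is (-1)^i * (-1)^(m-i) = (-1)^m = 1 for every i.
Step 3: All 217 terms equal 1, so Delta(-1) = 217 * (1) = 217
Step 4: |Delta(-1)| = 217

217


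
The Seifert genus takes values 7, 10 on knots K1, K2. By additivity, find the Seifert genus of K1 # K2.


The Seifert genus is additive under connected sum.
Seifert genus(K1 # K2) = (7) + (10)
= 17

17


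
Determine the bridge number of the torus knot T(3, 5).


The bridge number of T(p,q) is min(p,q).
min(3, 5) = 3

3


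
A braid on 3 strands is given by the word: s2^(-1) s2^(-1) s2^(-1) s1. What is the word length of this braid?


The word length counts the number of generators (including inverses).
Listing each generator: s2^(-1), s2^(-1), s2^(-1), s1
There are 4 generators in this braid word.

4


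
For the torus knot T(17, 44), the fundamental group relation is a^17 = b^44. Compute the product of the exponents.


The relation is a^17 = b^44.
Product of exponents = 17 * 44
= 748

748


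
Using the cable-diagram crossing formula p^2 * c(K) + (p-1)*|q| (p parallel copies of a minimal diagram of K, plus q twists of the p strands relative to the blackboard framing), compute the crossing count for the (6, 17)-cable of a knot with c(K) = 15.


Step 1: Each of the c(K) crossings of the companion diagram becomes p*p = p^2 crossings among the p parallel strands, and each of the |q| twists s_1 s_2 ... s_(p-1) adds (p-1) crossings.
  Crossings = p^2 * c(K) + (p-1)*|q|
Step 2: = 6^2 * 15 + (6-1)*17
Step 3: = 36*15 + 5*17
Step 4: = 540 + 85 = 625

625


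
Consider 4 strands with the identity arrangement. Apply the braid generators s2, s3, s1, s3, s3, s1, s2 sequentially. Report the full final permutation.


Starting with identity [1, 2, 3, 4].
Apply generators in sequence:
  After s2: [1, 3, 2, 4]
  After s3: [1, 3, 4, 2]
  After s1: [3, 1, 4, 2]
  After s3: [3, 1, 2, 4]
  After s3: [3, 1, 4, 2]
  After s1: [1, 3, 4, 2]
  After s2: [1, 4, 3, 2]
Final permutation: [1, 4, 3, 2]

[1, 4, 3, 2]


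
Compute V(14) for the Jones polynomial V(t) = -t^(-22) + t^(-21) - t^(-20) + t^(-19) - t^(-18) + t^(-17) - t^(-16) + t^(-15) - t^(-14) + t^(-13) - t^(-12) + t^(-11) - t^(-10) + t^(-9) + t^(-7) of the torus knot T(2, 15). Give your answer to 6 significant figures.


Substituting t = 14 into V(t) = -t^(-22) + t^(-21) - t^(-20) + t^(-19) - t^(-18) + t^(-17) - t^(-16) + t^(-15) - t^(-14) + t^(-13) - t^(-12) + t^(-11) - t^(-10) + t^(-9) + t^(-7):
  (-)t^(-22) = -6.09794e-26
  (+)t^(-21) = 8.53712e-25
  (-)t^(-20) = -1.1952e-23
  (+)t^(-19) = 1.67327e-22
  (-)t^(-18) = -2.34258e-21
  (+)t^(-17) = 3.27962e-20
  (-)t^(-16) = -4.59147e-19
  (+)t^(-15) = 6.42805e-18
  (-)t^(-14) = -8.99927e-17
  (+)t^(-13) = 1.2599e-15
  (-)t^(-12) = -1.76386e-14
  (+)t^(-11) = 2.4694e-13
  (-)t^(-10) = -3.45716e-12
  (+)t^(-9) = 4.84003e-11
  (+)t^(-7) = 9.48645e-09
Sum = (-6.09794e-26) + (8.53712e-25) + (-1.1952e-23) + (1.67327e-22) + (-2.34258e-21) + (3.27962e-20) + (-4.59147e-19) + (6.42805e-18) + (-8.99927e-17) + (1.2599e-15) + (-1.76386e-14) + (2.4694e-13) + (-3.45716e-12) + (4.84003e-11) + (9.48645e-09)
= 9.531624191e-09
Rounded to 6 significant figures: 9.53162e-09

9.53162e-09


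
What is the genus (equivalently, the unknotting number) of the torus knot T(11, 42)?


For a torus knot T(p,q), both the unknotting number and genus equal (p-1)(q-1)/2.
= (11-1)(42-1)/2
= 10*41/2
= 410/2 = 205

205


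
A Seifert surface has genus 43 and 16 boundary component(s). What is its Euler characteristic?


chi = 2 - 2g - b
= 2 - 2*43 - 16
= 2 - 86 - 16 = -100

-100


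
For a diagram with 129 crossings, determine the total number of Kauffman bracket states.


Each crossing contributes 2 choices (A-smoothing or B-smoothing).
Total states = 2^129 = 680564733841876926926749214863536422912

680564733841876926926749214863536422912


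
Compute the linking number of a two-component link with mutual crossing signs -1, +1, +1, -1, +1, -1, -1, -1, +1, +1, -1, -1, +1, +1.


Step 1: Count positive crossings: 7
Step 2: Count negative crossings: 7
Step 3: Sum of signs = 7 - 7 = 0
Step 4: Linking number = sum/2 = 0/2 = 0

0


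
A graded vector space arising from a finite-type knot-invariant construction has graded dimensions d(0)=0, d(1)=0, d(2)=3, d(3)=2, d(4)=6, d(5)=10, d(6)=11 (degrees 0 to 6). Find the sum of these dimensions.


Total dimension = d(0) + d(1) + ... + d(6)
= 0 + 0 + 3 + 2 + 6 + 10 + 11
= 32

32


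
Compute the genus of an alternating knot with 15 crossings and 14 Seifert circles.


For alternating knots, g = (c - s + 1)/2.
= (15 - 14 + 1)/2
= 2/2 = 1

1


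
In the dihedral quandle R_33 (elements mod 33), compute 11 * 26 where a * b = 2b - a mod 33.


11 * 26 = 2*26 - 11 mod 33
= 52 - 11 mod 33
= 41 mod 33 = 8

8


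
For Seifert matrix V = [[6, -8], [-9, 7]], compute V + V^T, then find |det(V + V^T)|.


Step 1: Form V + V^T where V = [[6, -8], [-9, 7]]
  V^T = [[6, -9], [-8, 7]]
  V + V^T = [[12, -17], [-17, 14]]
Step 2: det(V + V^T) = 12*14 - (-17)*(-17)
  = 168 - 289 = -121
Step 3: Knot determinant = |det(V + V^T)| = |-121| = 121

121


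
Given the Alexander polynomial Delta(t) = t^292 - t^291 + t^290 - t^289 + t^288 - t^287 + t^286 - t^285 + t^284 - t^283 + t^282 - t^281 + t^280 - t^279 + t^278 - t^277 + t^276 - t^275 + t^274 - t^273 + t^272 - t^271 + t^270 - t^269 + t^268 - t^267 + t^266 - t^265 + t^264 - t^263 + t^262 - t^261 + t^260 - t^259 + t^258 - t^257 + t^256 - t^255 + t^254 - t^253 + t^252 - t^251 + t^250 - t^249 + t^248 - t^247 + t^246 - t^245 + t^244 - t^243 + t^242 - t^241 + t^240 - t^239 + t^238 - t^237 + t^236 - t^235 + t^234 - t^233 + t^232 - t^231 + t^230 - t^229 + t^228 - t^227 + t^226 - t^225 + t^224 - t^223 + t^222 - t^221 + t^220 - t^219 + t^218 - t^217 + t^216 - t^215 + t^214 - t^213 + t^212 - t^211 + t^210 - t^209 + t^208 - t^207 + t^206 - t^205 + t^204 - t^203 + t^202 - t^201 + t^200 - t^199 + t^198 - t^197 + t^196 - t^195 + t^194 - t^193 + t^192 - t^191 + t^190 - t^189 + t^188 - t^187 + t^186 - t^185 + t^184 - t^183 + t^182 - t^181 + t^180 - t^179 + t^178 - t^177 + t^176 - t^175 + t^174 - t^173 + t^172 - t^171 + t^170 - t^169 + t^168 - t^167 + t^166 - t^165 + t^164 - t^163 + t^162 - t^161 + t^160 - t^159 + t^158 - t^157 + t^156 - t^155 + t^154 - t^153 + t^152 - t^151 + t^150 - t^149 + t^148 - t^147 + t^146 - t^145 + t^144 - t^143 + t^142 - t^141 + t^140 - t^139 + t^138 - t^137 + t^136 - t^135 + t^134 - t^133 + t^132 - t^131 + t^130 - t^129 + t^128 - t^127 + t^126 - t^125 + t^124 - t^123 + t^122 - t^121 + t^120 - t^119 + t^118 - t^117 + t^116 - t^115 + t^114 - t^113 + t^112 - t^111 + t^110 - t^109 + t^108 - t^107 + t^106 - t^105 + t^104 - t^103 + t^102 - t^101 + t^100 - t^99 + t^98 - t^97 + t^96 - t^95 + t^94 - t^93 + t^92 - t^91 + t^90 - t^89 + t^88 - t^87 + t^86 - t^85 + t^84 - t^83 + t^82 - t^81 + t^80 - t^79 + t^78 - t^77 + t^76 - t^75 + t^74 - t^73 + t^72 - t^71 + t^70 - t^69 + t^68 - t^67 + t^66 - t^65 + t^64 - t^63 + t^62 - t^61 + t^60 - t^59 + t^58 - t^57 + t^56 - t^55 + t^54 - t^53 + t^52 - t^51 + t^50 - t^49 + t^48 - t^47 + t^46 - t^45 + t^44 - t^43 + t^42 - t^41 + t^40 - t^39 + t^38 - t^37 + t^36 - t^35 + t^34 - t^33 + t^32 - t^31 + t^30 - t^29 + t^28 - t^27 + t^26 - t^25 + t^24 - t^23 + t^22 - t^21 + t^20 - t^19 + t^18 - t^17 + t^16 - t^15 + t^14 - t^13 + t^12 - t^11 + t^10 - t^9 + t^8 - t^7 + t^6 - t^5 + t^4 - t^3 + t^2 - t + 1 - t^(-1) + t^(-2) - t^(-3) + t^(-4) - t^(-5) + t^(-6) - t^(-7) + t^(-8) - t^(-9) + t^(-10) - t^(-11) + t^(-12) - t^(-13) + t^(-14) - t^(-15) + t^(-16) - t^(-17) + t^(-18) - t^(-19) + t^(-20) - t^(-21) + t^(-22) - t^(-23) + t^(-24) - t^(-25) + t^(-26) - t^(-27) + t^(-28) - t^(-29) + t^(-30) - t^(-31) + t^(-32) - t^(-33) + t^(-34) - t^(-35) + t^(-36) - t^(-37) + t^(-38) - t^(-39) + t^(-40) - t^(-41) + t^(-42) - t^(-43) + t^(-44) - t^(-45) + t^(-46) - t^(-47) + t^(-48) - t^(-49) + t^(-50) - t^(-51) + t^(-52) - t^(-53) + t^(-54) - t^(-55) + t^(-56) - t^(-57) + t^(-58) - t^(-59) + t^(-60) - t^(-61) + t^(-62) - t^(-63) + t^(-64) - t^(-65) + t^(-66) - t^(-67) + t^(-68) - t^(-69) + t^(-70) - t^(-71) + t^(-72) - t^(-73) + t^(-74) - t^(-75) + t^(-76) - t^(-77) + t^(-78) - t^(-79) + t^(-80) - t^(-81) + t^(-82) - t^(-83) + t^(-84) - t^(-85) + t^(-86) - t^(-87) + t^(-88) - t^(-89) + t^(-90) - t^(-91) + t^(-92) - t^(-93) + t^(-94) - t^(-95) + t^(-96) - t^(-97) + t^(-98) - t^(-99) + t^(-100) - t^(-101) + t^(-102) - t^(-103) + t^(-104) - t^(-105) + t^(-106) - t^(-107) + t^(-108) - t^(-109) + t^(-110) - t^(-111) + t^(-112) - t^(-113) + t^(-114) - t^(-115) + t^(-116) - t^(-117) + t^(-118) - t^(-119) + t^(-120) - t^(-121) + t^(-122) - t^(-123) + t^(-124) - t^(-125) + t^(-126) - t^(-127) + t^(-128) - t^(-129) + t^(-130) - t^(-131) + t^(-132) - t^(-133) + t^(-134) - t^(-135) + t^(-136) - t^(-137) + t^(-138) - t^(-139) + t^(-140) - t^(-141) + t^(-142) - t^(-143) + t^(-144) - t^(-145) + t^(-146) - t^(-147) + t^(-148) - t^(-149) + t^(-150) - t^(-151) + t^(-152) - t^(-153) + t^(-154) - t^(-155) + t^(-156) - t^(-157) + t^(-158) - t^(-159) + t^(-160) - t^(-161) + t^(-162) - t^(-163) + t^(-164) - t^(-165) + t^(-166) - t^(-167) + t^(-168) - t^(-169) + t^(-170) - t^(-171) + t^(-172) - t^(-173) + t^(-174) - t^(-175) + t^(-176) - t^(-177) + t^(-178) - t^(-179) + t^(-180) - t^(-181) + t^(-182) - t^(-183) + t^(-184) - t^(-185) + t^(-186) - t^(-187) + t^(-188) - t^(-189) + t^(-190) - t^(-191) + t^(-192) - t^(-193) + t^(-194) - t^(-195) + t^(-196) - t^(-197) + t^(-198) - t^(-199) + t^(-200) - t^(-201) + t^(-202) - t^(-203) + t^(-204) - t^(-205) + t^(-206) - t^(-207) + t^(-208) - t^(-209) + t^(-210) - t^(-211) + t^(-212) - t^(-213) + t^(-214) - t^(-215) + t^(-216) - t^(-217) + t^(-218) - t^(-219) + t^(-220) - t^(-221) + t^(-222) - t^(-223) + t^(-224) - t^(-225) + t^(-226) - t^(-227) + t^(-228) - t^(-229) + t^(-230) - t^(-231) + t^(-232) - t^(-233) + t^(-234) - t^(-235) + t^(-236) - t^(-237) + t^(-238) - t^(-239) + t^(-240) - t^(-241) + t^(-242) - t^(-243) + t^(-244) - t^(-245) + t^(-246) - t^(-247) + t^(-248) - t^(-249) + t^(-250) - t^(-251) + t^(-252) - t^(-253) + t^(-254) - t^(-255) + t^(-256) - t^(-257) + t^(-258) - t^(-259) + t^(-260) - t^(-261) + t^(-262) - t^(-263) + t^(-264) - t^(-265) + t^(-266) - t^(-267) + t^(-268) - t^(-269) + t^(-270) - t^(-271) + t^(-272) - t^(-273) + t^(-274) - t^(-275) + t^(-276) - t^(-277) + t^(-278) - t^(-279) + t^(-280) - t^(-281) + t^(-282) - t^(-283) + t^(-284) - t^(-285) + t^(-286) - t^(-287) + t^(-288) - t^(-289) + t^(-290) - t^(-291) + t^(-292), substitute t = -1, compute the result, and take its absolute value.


Step 1: The polynomial has 585 terms with alternating signs, exponents from 292 down to -292.
Step 2: Substitute t = -1. The i-th term has coefficient (-1)^i and exponent (m-i),
  so its value is (-1)^i * (-1)^(m-i) = (-1)^m = 1 for every i.
Step 3: All 585 terms equal 1, so Delta(-1) = 585 * (1) = 585
Step 4: |Delta(-1)| = 585

585


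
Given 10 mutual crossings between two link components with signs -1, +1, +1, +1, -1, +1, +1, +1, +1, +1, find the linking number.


Step 1: Count positive crossings: 8
Step 2: Count negative crossings: 2
Step 3: Sum of signs = 8 - 2 = 6
Step 4: Linking number = sum/2 = 6/2 = 3

3


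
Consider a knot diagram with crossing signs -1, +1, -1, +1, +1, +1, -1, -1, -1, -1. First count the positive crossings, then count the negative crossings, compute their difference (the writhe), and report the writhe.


Step 1: Count positive crossings (+1).
Positive crossings: 4
Step 2: Count negative crossings (-1).
Negative crossings: 6
Step 3: Writhe = (positive) - (negative)
w = 4 - 6 = -2
Step 4: |w| = 2, and w is negative

-2


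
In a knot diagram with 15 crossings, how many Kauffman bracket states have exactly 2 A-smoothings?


We choose which 2 of 15 crossings get A-smoothings.
C(15, 2) = 15! / (2! * 13!)
= 105

105


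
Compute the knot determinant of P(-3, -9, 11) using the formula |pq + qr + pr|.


Step 1: Compute pq + qr + pr.
pq = (-3)*(-9) = 27
qr = (-9)*11 = -99
pr = (-3)*11 = -33
pq + qr + pr = 27 + (-99) + (-33) = -105
Step 2: Take absolute value.
det(P(-3,-9,11)) = |-105| = 105

105


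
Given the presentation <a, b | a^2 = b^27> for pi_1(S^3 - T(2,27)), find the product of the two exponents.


The relation is a^2 = b^27.
Product of exponents = 2 * 27
= 54

54


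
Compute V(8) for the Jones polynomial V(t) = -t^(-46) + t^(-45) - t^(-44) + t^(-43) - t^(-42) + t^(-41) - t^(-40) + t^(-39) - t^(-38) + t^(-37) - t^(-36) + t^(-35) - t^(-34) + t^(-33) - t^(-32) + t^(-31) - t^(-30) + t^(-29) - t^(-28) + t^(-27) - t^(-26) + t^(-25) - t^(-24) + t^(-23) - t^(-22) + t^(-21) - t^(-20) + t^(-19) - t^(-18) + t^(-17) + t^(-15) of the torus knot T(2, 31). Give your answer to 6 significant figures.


Substituting t = 8 into V(t) = -t^(-46) + t^(-45) - t^(-44) + t^(-43) - t^(-42) + t^(-41) - t^(-40) + t^(-39) - t^(-38) + t^(-37) - t^(-36) + t^(-35) - t^(-34) + t^(-33) - t^(-32) + t^(-31) - t^(-30) + t^(-29) - t^(-28) + t^(-27) - t^(-26) + t^(-25) - t^(-24) + t^(-23) - t^(-22) + t^(-21) - t^(-20) + t^(-19) - t^(-18) + t^(-17) + t^(-15):
  (-)t^(-46) = -2.86986e-42
  (+)t^(-45) = 2.29589e-41
  (-)t^(-44) = -1.83671e-40
  (+)t^(-43) = 1.46937e-39
  (-)t^(-42) = -1.17549e-38
  (+)t^(-41) = 9.40395e-38
  (-)t^(-40) = -7.52316e-37
  (+)t^(-39) = 6.01853e-36
  (-)t^(-38) = -4.81482e-35
  (+)t^(-37) = 3.85186e-34
  (-)t^(-36) = -3.08149e-33
  (+)t^(-35) = 2.46519e-32
  (-)t^(-34) = -1.97215e-31
  (+)t^(-33) = 1.57772e-30
  (-)t^(-32) = -1.26218e-29
  (+)t^(-31) = 1.00974e-28
  (-)t^(-30) = -8.07794e-28
  (+)t^(-29) = 6.46235e-27
  (-)t^(-28) = -5.16988e-26
  (+)t^(-27) = 4.1359e-25
  (-)t^(-26) = -3.30872e-24
  (+)t^(-25) = 2.64698e-23
  (-)t^(-24) = -2.11758e-22
  (+)t^(-23) = 1.69407e-21
  (-)t^(-22) = -1.35525e-20
  (+)t^(-21) = 1.0842e-19
  (-)t^(-20) = -8.67362e-19
  (+)t^(-19) = 6.93889e-18
  (-)t^(-18) = -5.55112e-17
  (+)t^(-17) = 4.44089e-16
  (+)t^(-15) = 2.84217e-14
Sum = (-2.86986e-42) + (2.29589e-41) + (-1.83671e-40) + (1.46937e-39) + (-1.17549e-38) + (9.40395e-38) + (-7.52316e-37) + (6.01853e-36) + (-4.81482e-35) + (3.85186e-34) + (-3.08149e-33) + (2.46519e-32) + (-1.97215e-31) + (1.57772e-30) + (-1.26218e-29) + (1.00974e-28) + (-8.07794e-28) + (6.46235e-27) + (-5.16988e-26) + (4.1359e-25) + (-3.30872e-24) + (2.64698e-23) + (-2.11758e-22) + (1.69407e-21) + (-1.35525e-20) + (1.0842e-19) + (-8.67362e-19) + (6.93889e-18) + (-5.55112e-17) + (4.44089e-16) + (2.84217e-14)
= 2.881645539e-14
Rounded to 6 significant figures: 2.88165e-14

2.88165e-14
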